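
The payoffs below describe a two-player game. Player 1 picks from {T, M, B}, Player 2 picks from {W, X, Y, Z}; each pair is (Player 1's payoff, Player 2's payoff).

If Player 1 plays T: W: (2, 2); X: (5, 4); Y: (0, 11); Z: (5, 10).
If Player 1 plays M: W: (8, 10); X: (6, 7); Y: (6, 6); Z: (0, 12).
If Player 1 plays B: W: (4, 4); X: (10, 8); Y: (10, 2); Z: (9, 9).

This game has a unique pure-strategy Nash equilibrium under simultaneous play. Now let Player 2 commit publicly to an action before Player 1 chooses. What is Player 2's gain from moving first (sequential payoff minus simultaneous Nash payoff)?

Work backward from Player 1's decision.
- W: BR = M, leader payoff 10.
- X: BR = B, leader payoff 8.
- Y: BR = B, leader payoff 2.
- Z: BR = B, leader payoff 9.
Maximizing over 10, 8, 2, 9, Player 2 chooses W. Subgame-perfect outcome: (M, W) with payoffs (8, 10).
For the simultaneous game, intersect best replies.
Player 1's best replies: W→M; X→B; Y→B; Z→B.
Player 2's best replies: T→Y; M→Z; B→Z.
Only (B, Z) has each player best-responding; Nash payoffs (9, 9).
Player 2's commitment gain: 10 − 9 = 1.

1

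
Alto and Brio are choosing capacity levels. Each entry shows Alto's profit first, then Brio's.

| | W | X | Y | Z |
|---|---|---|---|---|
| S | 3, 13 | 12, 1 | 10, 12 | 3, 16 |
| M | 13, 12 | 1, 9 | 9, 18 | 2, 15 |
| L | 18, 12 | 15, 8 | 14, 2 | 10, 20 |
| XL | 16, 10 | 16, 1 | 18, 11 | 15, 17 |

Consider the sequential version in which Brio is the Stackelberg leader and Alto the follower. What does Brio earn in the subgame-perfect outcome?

Alto best-responds to each possible Brio move:
- W: Alto compares 3, 13, 18, 16 and picks L; Brio would get 12.
- X: Alto compares 12, 1, 15, 16 and picks XL; Brio would get 1.
- Y: Alto compares 10, 9, 14, 18 and picks XL; Brio would get 11.
- Z: Alto compares 3, 2, 10, 15 and picks XL; Brio would get 17.
Maximizing over 12, 1, 11, 17, Brio chooses Z. Subgame-perfect outcome: (XL, Z) with payoffs (15, 17).

17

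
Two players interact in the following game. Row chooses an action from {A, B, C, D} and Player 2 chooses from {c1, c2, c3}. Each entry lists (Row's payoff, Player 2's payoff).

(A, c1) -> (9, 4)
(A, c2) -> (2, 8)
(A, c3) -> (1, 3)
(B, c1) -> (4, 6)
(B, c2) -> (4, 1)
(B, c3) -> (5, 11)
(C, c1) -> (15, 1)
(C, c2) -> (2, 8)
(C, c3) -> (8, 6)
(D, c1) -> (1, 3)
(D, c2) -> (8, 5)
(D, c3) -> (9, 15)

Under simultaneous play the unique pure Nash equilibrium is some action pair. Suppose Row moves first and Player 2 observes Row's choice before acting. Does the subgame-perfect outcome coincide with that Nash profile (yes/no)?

Player 2 best-responds to each possible Row move:
- A: Player 2 compares 4, 8, 3 and picks c2; Row would get 2.
- B: Player 2 compares 6, 1, 11 and picks c3; Row would get 5.
- C: Player 2 compares 1, 8, 6 and picks c2; Row would get 2.
- D: Player 2 compares 3, 5, 15 and picks c3; Row would get 9.
Among 2, 5, 2, 9, the best is 9 at D. Subgame-perfect outcome: (D, c3) with payoffs (9, 15).
Now find the simultaneous Nash equilibrium.
Row's best replies: c1→C; c2→D; c3→D.
Player 2's best replies: A→c2; B→c3; C→c2; D→c3.
Only (D, c3) has each player best-responding; Nash payoffs (9, 15).
Sequential outcome (D, c3) coincides with the Nash profile (D, c3).

yes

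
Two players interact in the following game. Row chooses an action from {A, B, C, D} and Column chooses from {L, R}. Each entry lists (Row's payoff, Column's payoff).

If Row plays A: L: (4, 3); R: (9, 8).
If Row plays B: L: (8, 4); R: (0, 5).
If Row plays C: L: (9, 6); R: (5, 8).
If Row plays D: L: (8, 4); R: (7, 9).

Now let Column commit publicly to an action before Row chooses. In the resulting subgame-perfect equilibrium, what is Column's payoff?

Solve by backward induction (Column leads).
- L: BR = C, leader payoff 6.
- R: BR = A, leader payoff 8.
Maximizing over 6, 8, Column chooses R. Subgame-perfect outcome: (A, R) with payoffs (9, 8).

8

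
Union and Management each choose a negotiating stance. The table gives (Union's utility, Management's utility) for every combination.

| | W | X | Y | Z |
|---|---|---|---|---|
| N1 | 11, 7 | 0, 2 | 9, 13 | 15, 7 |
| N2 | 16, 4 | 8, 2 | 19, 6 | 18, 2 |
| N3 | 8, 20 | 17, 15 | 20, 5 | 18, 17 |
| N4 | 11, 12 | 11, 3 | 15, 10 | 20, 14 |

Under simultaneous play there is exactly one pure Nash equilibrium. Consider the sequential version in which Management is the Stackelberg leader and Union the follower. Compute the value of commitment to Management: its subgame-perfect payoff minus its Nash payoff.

Backward induction with Management moving first.
- W: Union compares 11, 16, 8, 11 and picks N2; Management would get 4.
- X: Union compares 0, 8, 17, 11 and picks N3; Management would get 15.
- Y: Union compares 9, 19, 20, 15 and picks N3; Management would get 5.
- Z: Union compares 15, 18, 18, 20 and picks N4; Management would get 14.
Maximizing over 4, 15, 5, 14, Management chooses X. Subgame-perfect outcome: (N3, X) with payoffs (17, 15).
Now find the simultaneous Nash equilibrium.
Union's best replies: W→N2; X→N3; Y→N3; Z→N4.
Management's best replies: N1→Y; N2→Y; N3→W; N4→Z.
The unique mutual best reply is (N4, Z), giving (20, 14).
Management's commitment gain: 15 − 14 = 1.

1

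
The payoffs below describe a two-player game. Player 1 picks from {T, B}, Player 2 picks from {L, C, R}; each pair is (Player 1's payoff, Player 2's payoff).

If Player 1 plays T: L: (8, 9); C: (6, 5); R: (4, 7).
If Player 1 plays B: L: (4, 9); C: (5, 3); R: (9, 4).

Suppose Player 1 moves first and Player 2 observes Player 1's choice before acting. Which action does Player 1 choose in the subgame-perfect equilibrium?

T

Player 2 best-responds to each possible Player 1 move:
- T: Player 2 compares 9, 5, 7 and picks L; Player 1 would get 8.
- B: Player 2 compares 9, 3, 4 and picks L; Player 1 would get 4.
Among 8, 4, the best is 8 at T. Subgame-perfect outcome: (T, L) with payoffs (8, 9).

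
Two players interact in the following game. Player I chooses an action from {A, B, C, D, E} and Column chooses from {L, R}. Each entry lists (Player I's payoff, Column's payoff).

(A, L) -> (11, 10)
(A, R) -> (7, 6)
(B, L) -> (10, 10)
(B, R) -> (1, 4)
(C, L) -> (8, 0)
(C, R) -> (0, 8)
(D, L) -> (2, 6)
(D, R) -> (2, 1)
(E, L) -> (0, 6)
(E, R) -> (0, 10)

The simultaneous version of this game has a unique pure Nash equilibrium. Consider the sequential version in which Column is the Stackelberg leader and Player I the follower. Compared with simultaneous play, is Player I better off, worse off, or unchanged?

unchanged

Work backward from Player I's decision.
- L: BR = A, leader payoff 10.
- R: BR = A, leader payoff 6.
Maximizing over 10, 6, Column chooses L. Subgame-perfect outcome: (A, L) with payoffs (11, 10).
Under simultaneous play:
Player I's best replies: L→A; R→A.
Column's best replies: A→L; B→L; C→R; D→L; E→R.
Only (A, L) has each player best-responding; Nash payoffs (11, 10).
Player I earns 11 sequentially versus 11 at the Nash outcome: unchanged.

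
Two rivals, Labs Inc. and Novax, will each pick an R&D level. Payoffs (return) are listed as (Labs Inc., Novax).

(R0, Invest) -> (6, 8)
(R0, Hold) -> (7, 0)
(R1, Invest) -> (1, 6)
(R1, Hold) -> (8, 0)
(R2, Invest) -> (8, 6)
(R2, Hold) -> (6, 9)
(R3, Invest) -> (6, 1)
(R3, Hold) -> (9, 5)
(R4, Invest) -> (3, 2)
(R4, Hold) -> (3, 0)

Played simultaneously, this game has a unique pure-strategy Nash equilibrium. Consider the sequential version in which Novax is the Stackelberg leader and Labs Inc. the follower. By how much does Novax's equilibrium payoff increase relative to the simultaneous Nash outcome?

1

Work backward from Labs Inc.'s decision.
- Invest: Labs Inc. compares 6, 1, 8, 6, 3 and picks R2; Novax would get 6.
- Hold: Labs Inc. compares 7, 8, 6, 9, 3 and picks R3; Novax would get 5.
Among 6, 5, the best is 6 at Invest. Subgame-perfect outcome: (R2, Invest) with payoffs (8, 6).
For the simultaneous game, intersect best replies.
Labs Inc.'s best replies: Invest→R2; Hold→R3.
Novax's best replies: R0→Invest; R1→Invest; R2→Hold; R3→Hold; R4→Invest.
The unique mutual best reply is (R3, Hold), giving (9, 5).
Novax's commitment gain: 6 − 5 = 1.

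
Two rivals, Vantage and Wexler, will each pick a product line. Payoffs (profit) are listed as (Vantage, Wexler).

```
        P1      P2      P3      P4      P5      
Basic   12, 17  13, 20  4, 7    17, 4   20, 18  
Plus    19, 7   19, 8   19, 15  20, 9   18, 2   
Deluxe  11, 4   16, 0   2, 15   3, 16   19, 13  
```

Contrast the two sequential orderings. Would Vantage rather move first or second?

If Vantage leads: Wexler's best replies are Basic→P2, Plus→P3, Deluxe→P4; Vantage's induced payoffs 13, 19, 3; outcome (Plus, P3), payoffs (19, 15).
If Wexler leads: Vantage's best replies are P1→Plus, P2→Plus, P3→Plus, P4→Plus, P5→Basic; Wexler's induced payoffs 7, 8, 15, 9, 18; outcome (Basic, P5), payoffs (20, 18).
Vantage gets 19 moving first and 20 moving second, so Vantage prefers to move second.

second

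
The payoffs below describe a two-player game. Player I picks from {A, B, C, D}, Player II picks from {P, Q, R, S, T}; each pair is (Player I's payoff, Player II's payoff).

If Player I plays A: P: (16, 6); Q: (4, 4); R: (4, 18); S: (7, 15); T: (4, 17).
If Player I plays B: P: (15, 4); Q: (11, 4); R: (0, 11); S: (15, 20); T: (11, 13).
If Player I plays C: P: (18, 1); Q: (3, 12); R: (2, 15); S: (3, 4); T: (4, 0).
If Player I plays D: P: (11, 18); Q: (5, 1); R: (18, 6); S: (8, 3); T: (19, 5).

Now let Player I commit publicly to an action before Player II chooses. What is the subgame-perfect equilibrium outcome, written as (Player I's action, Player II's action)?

(B, S)

Player II best-responds to each possible Player I move:
- A: BR = R, leader payoff 4.
- B: BR = S, leader payoff 15.
- C: BR = R, leader payoff 2.
- D: BR = P, leader payoff 11.
Player I's induced payoffs are 4, 15, 2, 11, so Player I commits to B. Subgame-perfect outcome: (B, S) with payoffs (15, 20).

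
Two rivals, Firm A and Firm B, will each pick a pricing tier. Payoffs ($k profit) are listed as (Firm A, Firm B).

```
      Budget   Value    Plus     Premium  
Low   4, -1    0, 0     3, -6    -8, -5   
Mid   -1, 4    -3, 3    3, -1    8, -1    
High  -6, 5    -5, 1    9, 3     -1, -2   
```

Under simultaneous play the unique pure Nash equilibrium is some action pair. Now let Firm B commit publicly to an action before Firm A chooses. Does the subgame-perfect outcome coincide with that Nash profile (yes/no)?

no

Work backward from Firm A's decision.
- Budget: BR = Low, leader payoff -1.
- Value: BR = Low, leader payoff 0.
- Plus: BR = High, leader payoff 3.
- Premium: BR = Mid, leader payoff -1.
Firm B's induced payoffs are -1, 0, 3, -1, so Firm B commits to Plus. Subgame-perfect outcome: (High, Plus) with payoffs (9, 3).
Under simultaneous play:
Firm A's best replies: Budget→Low; Value→Low; Plus→High; Premium→Mid.
Firm B's best replies: Low→Value; Mid→Budget; High→Budget.
The unique mutual best reply is (Low, Value), giving (0, 0).
Sequential outcome (High, Plus) differs from the Nash profile (Low, Value).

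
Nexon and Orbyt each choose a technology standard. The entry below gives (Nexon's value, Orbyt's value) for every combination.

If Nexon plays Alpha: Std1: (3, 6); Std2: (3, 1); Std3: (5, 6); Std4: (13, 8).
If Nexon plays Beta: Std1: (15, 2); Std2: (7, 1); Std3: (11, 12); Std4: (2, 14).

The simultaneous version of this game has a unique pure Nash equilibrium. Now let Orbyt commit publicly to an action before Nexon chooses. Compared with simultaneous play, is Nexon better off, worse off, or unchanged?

worse off

Backward induction with Orbyt moving first.
- Std1 → Nexon plays Beta (best of 3, 15); Orbyt gets 2.
- Std2 → Nexon plays Beta (best of 3, 7); Orbyt gets 1.
- Std3 → Nexon plays Beta (best of 5, 11); Orbyt gets 12.
- Std4 → Nexon plays Alpha (best of 13, 2); Orbyt gets 8.
Maximizing over 2, 1, 12, 8, Orbyt chooses Std3. Subgame-perfect outcome: (Beta, Std3) with payoffs (11, 12).
Under simultaneous play:
Nexon's best replies: Std1→Beta; Std2→Beta; Std3→Beta; Std4→Alpha.
Orbyt's best replies: Alpha→Std4; Beta→Std4.
The unique mutual best reply is (Alpha, Std4), giving (13, 8).
Nexon earns 11 sequentially versus 13 at the Nash outcome: worse off.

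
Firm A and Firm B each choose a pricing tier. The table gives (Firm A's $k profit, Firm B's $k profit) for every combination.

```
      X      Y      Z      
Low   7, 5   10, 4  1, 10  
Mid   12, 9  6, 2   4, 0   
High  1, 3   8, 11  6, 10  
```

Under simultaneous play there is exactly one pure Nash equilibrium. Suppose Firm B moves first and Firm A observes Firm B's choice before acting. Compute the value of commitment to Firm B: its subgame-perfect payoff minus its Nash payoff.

1

Work backward from Firm A's decision.
- X: BR = Mid, leader payoff 9.
- Y: BR = Low, leader payoff 4.
- Z: BR = High, leader payoff 10.
Maximizing over 9, 4, 10, Firm B chooses Z. Subgame-perfect outcome: (High, Z) with payoffs (6, 10).
Now find the simultaneous Nash equilibrium.
Firm A's best replies: X→Mid; Y→Low; Z→High.
Firm B's best replies: Low→Z; Mid→X; High→Y.
The unique mutual best reply is (Mid, X), giving (12, 9).
Firm B's commitment gain: 10 − 9 = 1.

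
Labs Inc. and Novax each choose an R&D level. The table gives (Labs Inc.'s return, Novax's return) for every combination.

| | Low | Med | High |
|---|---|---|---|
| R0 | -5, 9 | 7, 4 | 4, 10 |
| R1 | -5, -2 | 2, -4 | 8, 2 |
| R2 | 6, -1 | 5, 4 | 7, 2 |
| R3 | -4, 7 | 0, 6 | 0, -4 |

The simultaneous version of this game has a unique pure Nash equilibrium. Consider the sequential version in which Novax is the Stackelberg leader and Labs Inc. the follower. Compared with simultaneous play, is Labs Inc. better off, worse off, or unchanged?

Work backward from Labs Inc.'s decision.
- Low → Labs Inc. plays R2 (best of -5, -5, 6, -4); Novax gets -1.
- Med → Labs Inc. plays R0 (best of 7, 2, 5, 0); Novax gets 4.
- High → Labs Inc. plays R1 (best of 4, 8, 7, 0); Novax gets 2.
Maximizing over -1, 4, 2, Novax chooses Med. Subgame-perfect outcome: (R0, Med) with payoffs (7, 4).
Now find the simultaneous Nash equilibrium.
Labs Inc.'s best replies: Low→R2; Med→R0; High→R1.
Novax's best replies: R0→High; R1→High; R2→Med; R3→Low.
The unique mutual best reply is (R1, High), giving (8, 2).
Labs Inc. earns 7 sequentially versus 8 at the Nash outcome: worse off.

worse off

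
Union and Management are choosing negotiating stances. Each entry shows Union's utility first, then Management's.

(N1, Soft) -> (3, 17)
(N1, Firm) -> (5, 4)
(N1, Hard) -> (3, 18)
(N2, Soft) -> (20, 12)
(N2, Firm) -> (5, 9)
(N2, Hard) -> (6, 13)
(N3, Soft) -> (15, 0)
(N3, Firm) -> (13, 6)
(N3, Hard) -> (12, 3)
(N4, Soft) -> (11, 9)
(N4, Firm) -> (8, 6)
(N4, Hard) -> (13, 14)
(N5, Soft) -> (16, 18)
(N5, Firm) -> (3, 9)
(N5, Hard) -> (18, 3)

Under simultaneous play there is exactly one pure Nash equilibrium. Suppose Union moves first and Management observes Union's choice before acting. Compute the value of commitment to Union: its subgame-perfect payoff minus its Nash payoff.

Backward induction with Union moving first.
- N1: BR = Hard, leader payoff 3.
- N2: BR = Hard, leader payoff 6.
- N3: BR = Firm, leader payoff 13.
- N4: BR = Hard, leader payoff 13.
- N5: BR = Soft, leader payoff 16.
Maximizing over 3, 6, 13, 13, 16, Union chooses N5. Subgame-perfect outcome: (N5, Soft) with payoffs (16, 18).
Under simultaneous play:
Union's best replies: Soft→N2; Firm→N3; Hard→N5.
Management's best replies: N1→Hard; N2→Hard; N3→Firm; N4→Hard; N5→Soft.
The unique mutual best reply is (N3, Firm), giving (13, 6).
Union's commitment gain: 16 − 13 = 3.

3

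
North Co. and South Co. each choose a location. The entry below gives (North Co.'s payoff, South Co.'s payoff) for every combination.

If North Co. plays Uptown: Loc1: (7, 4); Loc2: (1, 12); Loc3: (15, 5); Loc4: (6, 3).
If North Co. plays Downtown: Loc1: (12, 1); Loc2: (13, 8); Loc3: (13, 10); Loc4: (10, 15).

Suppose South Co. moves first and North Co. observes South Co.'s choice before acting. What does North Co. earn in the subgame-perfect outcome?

North Co. best-responds to each possible South Co. move:
- Loc1: North Co. compares 7, 12 and picks Downtown; South Co. would get 1.
- Loc2: North Co. compares 1, 13 and picks Downtown; South Co. would get 8.
- Loc3: North Co. compares 15, 13 and picks Uptown; South Co. would get 5.
- Loc4: North Co. compares 6, 10 and picks Downtown; South Co. would get 15.
South Co.'s induced payoffs are 1, 8, 5, 15, so South Co. commits to Loc4. Subgame-perfect outcome: (Downtown, Loc4) with payoffs (10, 15).

10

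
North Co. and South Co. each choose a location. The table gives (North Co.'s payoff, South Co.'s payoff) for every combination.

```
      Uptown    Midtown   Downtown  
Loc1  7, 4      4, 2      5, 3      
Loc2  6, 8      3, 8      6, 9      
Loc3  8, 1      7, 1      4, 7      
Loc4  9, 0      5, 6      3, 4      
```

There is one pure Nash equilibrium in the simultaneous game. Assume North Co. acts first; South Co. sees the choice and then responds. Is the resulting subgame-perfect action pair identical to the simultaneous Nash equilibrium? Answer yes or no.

no

South Co. best-responds to each possible North Co. move:
- Loc1: South Co. compares 4, 2, 3 and picks Uptown; North Co. would get 7.
- Loc2: South Co. compares 8, 8, 9 and picks Downtown; North Co. would get 6.
- Loc3: South Co. compares 1, 1, 7 and picks Downtown; North Co. would get 4.
- Loc4: South Co. compares 0, 6, 4 and picks Midtown; North Co. would get 5.
Among 7, 6, 4, 5, the best is 7 at Loc1. Subgame-perfect outcome: (Loc1, Uptown) with payoffs (7, 4).
For the simultaneous game, intersect best replies.
North Co.'s best replies: Uptown→Loc4; Midtown→Loc3; Downtown→Loc2.
South Co.'s best replies: Loc1→Uptown; Loc2→Downtown; Loc3→Downtown; Loc4→Midtown.
Only (Loc2, Downtown) has each player best-responding; Nash payoffs (6, 9).
Sequential outcome (Loc1, Uptown) differs from the Nash profile (Loc2, Downtown).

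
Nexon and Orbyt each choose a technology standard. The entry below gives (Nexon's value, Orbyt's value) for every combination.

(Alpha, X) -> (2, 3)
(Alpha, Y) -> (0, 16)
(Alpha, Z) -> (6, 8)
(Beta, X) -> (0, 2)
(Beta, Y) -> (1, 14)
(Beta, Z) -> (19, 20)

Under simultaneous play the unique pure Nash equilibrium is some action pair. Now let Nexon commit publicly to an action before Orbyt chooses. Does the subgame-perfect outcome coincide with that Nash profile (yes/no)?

yes

Solve by backward induction (Nexon leads).
- Alpha: BR = Y, leader payoff 0.
- Beta: BR = Z, leader payoff 19.
Nexon's induced payoffs are 0, 19, so Nexon commits to Beta. Subgame-perfect outcome: (Beta, Z) with payoffs (19, 20).
Now find the simultaneous Nash equilibrium.
Nexon's best replies: X→Alpha; Y→Beta; Z→Beta.
Orbyt's best replies: Alpha→Y; Beta→Z.
Only (Beta, Z) has each player best-responding; Nash payoffs (19, 20).
Sequential outcome (Beta, Z) coincides with the Nash profile (Beta, Z).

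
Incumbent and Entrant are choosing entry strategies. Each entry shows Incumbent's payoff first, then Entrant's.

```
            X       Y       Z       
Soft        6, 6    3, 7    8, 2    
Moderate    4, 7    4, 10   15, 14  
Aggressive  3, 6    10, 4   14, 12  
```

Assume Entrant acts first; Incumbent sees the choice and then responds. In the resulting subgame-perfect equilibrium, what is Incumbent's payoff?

15

Backward induction with Entrant moving first.
- X: Incumbent compares 6, 4, 3 and picks Soft; Entrant would get 6.
- Y: Incumbent compares 3, 4, 10 and picks Aggressive; Entrant would get 4.
- Z: Incumbent compares 8, 15, 14 and picks Moderate; Entrant would get 14.
Maximizing over 6, 4, 14, Entrant chooses Z. Subgame-perfect outcome: (Moderate, Z) with payoffs (15, 14).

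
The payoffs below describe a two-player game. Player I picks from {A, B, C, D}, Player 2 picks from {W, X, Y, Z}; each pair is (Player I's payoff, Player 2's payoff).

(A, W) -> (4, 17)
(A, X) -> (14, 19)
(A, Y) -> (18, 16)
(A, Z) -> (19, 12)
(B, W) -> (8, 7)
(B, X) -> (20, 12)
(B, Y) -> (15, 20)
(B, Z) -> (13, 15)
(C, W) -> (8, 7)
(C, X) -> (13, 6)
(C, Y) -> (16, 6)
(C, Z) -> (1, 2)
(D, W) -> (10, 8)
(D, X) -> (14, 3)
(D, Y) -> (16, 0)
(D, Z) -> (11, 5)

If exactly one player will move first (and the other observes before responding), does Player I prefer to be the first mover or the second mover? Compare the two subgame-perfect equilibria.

If Player I leads: Player 2's best replies are A→X, B→Y, C→W, D→W; Player I's induced payoffs 14, 15, 8, 10; outcome (B, Y), payoffs (15, 20).
If Player 2 leads: Player I's best replies are W→D, X→B, Y→A, Z→A; Player 2's induced payoffs 8, 12, 16, 12; outcome (A, Y), payoffs (18, 16).
Player I gets 15 moving first and 18 moving second, so Player I prefers to move second.

second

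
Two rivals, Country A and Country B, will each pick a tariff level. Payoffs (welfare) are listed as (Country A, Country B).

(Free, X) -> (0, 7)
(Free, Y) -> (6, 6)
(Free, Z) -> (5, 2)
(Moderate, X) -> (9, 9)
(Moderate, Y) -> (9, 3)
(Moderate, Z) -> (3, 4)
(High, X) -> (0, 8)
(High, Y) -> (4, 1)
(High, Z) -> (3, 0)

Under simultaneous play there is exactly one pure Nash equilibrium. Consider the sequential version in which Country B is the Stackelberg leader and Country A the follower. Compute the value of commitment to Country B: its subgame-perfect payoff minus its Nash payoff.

0

Work backward from Country A's decision.
- X: Country A compares 0, 9, 0 and picks Moderate; Country B would get 9.
- Y: Country A compares 6, 9, 4 and picks Moderate; Country B would get 3.
- Z: Country A compares 5, 3, 3 and picks Free; Country B would get 2.
Maximizing over 9, 3, 2, Country B chooses X. Subgame-perfect outcome: (Moderate, X) with payoffs (9, 9).
Under simultaneous play:
Country A's best replies: X→Moderate; Y→Moderate; Z→Free.
Country B's best replies: Free→X; Moderate→X; High→X.
Only (Moderate, X) has each player best-responding; Nash payoffs (9, 9).
Country B's commitment gain: 9 − 9 = 0.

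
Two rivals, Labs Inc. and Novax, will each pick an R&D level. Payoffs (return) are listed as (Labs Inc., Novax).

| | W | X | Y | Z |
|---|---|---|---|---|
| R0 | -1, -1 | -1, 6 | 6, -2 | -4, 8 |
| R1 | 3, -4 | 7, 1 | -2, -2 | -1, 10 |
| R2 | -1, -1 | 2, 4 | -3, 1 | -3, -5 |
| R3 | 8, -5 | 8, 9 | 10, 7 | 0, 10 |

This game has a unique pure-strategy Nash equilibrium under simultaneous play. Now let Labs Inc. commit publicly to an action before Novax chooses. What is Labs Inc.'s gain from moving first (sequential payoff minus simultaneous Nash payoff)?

2

Work backward from Novax's decision.
- R0 → Novax plays Z (best of -1, 6, -2, 8); Labs Inc. gets -4.
- R1 → Novax plays Z (best of -4, 1, -2, 10); Labs Inc. gets -1.
- R2 → Novax plays X (best of -1, 4, 1, -5); Labs Inc. gets 2.
- R3 → Novax plays Z (best of -5, 9, 7, 10); Labs Inc. gets 0.
Labs Inc.'s induced payoffs are -4, -1, 2, 0, so Labs Inc. commits to R2. Subgame-perfect outcome: (R2, X) with payoffs (2, 4).
For the simultaneous game, intersect best replies.
Labs Inc.'s best replies: W→R3; X→R3; Y→R3; Z→R3.
Novax's best replies: R0→Z; R1→Z; R2→X; R3→Z.
Only (R3, Z) has each player best-responding; Nash payoffs (0, 10).
Labs Inc.'s commitment gain: 2 − 0 = 2.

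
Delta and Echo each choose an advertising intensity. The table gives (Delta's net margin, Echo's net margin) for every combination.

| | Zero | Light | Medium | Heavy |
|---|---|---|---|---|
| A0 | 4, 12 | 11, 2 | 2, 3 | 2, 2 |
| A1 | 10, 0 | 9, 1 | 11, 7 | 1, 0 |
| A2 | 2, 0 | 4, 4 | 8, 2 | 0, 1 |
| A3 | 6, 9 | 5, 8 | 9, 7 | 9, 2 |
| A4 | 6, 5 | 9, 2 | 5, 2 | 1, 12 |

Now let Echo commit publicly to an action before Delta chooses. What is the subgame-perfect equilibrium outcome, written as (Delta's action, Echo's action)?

Backward induction with Echo moving first.
- Zero: BR = A1, leader payoff 0.
- Light: BR = A0, leader payoff 2.
- Medium: BR = A1, leader payoff 7.
- Heavy: BR = A3, leader payoff 2.
Among 0, 2, 7, 2, the best is 7 at Medium. Subgame-perfect outcome: (A1, Medium) with payoffs (11, 7).

(A1, Medium)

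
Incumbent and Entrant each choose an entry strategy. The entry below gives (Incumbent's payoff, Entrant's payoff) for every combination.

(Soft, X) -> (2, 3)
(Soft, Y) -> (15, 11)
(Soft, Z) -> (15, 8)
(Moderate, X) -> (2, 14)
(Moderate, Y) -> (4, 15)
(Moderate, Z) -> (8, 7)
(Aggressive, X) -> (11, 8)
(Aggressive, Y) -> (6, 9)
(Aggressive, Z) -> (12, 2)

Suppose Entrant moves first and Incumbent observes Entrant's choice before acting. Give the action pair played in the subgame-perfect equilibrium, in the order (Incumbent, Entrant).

Incumbent best-responds to each possible Entrant move:
- X: Incumbent compares 2, 2, 11 and picks Aggressive; Entrant would get 8.
- Y: Incumbent compares 15, 4, 6 and picks Soft; Entrant would get 11.
- Z: Incumbent compares 15, 8, 12 and picks Soft; Entrant would get 8.
Maximizing over 8, 11, 8, Entrant chooses Y. Subgame-perfect outcome: (Soft, Y) with payoffs (15, 11).

(Soft, Y)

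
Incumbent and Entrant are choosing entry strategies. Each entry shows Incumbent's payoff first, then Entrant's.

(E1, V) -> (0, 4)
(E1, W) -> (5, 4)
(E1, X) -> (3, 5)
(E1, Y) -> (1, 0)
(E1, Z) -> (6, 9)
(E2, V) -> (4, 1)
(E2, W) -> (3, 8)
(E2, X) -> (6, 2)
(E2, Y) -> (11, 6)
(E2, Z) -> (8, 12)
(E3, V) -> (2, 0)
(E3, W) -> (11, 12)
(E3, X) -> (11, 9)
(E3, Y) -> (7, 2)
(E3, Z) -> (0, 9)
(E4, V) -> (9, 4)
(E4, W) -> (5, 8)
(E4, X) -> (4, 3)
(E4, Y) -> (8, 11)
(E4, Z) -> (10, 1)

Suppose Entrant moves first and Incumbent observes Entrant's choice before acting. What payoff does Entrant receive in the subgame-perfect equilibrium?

12

Incumbent best-responds to each possible Entrant move:
- V → Incumbent plays E4 (best of 0, 4, 2, 9); Entrant gets 4.
- W → Incumbent plays E3 (best of 5, 3, 11, 5); Entrant gets 12.
- X → Incumbent plays E3 (best of 3, 6, 11, 4); Entrant gets 9.
- Y → Incumbent plays E2 (best of 1, 11, 7, 8); Entrant gets 6.
- Z → Incumbent plays E4 (best of 6, 8, 0, 10); Entrant gets 1.
Entrant's induced payoffs are 4, 12, 9, 6, 1, so Entrant commits to W. Subgame-perfect outcome: (E3, W) with payoffs (11, 12).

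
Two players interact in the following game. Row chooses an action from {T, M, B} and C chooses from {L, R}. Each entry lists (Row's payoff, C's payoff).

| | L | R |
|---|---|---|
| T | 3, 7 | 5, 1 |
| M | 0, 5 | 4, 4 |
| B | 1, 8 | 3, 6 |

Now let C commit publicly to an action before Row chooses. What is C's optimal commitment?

Solve by backward induction (C leads).
- L → Row plays T (best of 3, 0, 1); C gets 7.
- R → Row plays T (best of 5, 4, 3); C gets 1.
C's induced payoffs are 7, 1, so C commits to L. Subgame-perfect outcome: (T, L) with payoffs (3, 7).

L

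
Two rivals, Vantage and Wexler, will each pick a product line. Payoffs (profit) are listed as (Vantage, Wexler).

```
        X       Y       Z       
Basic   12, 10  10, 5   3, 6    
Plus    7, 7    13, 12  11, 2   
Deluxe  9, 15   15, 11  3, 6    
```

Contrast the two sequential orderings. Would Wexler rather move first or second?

If Vantage leads: Wexler's best replies are Basic→X, Plus→Y, Deluxe→X; Vantage's induced payoffs 12, 13, 9; outcome (Plus, Y), payoffs (13, 12).
If Wexler leads: Vantage's best replies are X→Basic, Y→Deluxe, Z→Plus; Wexler's induced payoffs 10, 11, 2; outcome (Deluxe, Y), payoffs (15, 11).
Wexler gets 11 moving first and 12 moving second, so Wexler prefers to move second.

second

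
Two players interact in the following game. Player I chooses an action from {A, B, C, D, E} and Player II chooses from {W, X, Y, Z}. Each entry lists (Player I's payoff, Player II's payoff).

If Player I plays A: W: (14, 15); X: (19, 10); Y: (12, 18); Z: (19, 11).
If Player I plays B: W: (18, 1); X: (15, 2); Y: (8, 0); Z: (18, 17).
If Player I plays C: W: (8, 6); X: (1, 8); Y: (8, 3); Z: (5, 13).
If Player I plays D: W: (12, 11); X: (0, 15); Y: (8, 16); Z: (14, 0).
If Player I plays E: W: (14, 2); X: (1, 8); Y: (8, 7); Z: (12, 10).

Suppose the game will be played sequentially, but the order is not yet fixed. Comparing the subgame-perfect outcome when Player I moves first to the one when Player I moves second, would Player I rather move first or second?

first

If Player I leads: Player II's best replies are A→Y, B→Z, C→Z, D→Y, E→Z; Player I's induced payoffs 12, 18, 5, 8, 12; outcome (B, Z), payoffs (18, 17).
If Player II leads: Player I's best replies are W→B, X→A, Y→A, Z→A; Player II's induced payoffs 1, 10, 18, 11; outcome (A, Y), payoffs (12, 18).
Player I gets 18 moving first and 12 moving second, so Player I prefers to move first.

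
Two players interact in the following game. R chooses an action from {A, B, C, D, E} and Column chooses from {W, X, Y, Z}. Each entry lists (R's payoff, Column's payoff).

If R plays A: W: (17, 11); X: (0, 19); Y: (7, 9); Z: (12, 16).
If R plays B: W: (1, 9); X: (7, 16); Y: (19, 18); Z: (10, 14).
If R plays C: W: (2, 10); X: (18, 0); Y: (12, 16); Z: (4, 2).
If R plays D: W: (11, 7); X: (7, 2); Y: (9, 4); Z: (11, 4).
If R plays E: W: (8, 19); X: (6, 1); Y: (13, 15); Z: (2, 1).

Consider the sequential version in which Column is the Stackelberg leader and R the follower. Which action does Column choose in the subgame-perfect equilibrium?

Y

Work backward from R's decision.
- W: R compares 17, 1, 2, 11, 8 and picks A; Column would get 11.
- X: R compares 0, 7, 18, 7, 6 and picks C; Column would get 0.
- Y: R compares 7, 19, 12, 9, 13 and picks B; Column would get 18.
- Z: R compares 12, 10, 4, 11, 2 and picks A; Column would get 16.
Maximizing over 11, 0, 18, 16, Column chooses Y. Subgame-perfect outcome: (B, Y) with payoffs (19, 18).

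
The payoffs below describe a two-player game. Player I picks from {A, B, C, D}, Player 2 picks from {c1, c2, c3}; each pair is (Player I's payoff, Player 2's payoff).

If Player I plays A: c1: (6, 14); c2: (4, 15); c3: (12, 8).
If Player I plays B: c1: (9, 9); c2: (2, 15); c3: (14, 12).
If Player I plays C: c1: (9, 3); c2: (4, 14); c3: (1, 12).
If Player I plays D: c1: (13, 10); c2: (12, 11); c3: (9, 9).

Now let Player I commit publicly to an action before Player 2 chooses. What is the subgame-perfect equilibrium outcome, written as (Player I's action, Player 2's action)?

(D, c2)

Backward induction with Player I moving first.
- A → Player 2 plays c2 (best of 14, 15, 8); Player I gets 4.
- B → Player 2 plays c2 (best of 9, 15, 12); Player I gets 2.
- C → Player 2 plays c2 (best of 3, 14, 12); Player I gets 4.
- D → Player 2 plays c2 (best of 10, 11, 9); Player I gets 12.
Player I's induced payoffs are 4, 2, 4, 12, so Player I commits to D. Subgame-perfect outcome: (D, c2) with payoffs (12, 11).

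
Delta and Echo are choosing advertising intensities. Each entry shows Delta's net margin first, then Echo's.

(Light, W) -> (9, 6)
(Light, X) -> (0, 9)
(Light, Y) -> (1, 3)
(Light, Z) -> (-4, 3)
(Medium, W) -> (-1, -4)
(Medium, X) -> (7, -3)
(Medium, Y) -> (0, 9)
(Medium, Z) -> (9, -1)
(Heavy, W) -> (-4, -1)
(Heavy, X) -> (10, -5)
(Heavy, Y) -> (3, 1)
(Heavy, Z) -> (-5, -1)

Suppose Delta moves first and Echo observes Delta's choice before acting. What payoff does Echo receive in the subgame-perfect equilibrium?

1

Backward induction with Delta moving first.
- Light: Echo compares 6, 9, 3, 3 and picks X; Delta would get 0.
- Medium: Echo compares -4, -3, 9, -1 and picks Y; Delta would get 0.
- Heavy: Echo compares -1, -5, 1, -1 and picks Y; Delta would get 3.
Among 0, 0, 3, the best is 3 at Heavy. Subgame-perfect outcome: (Heavy, Y) with payoffs (3, 1).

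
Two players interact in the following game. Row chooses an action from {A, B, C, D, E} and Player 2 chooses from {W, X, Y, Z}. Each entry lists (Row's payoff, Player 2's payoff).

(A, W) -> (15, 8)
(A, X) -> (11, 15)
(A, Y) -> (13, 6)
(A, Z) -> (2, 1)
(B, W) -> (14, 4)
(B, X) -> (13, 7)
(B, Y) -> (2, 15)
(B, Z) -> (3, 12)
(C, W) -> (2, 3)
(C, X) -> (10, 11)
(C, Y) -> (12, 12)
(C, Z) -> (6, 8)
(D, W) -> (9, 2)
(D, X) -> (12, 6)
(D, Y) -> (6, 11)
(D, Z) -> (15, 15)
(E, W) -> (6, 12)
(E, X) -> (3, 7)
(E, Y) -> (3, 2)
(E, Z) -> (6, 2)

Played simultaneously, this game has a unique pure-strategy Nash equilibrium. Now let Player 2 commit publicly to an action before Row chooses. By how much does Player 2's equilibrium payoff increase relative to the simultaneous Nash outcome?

Row best-responds to each possible Player 2 move:
- W: Row compares 15, 14, 2, 9, 6 and picks A; Player 2 would get 8.
- X: Row compares 11, 13, 10, 12, 3 and picks B; Player 2 would get 7.
- Y: Row compares 13, 2, 12, 6, 3 and picks A; Player 2 would get 6.
- Z: Row compares 2, 3, 6, 15, 6 and picks D; Player 2 would get 15.
Maximizing over 8, 7, 6, 15, Player 2 chooses Z. Subgame-perfect outcome: (D, Z) with payoffs (15, 15).
Under simultaneous play:
Row's best replies: W→A; X→B; Y→A; Z→D.
Player 2's best replies: A→X; B→Y; C→Y; D→Z; E→W.
The unique mutual best reply is (D, Z), giving (15, 15).
Player 2's commitment gain: 15 − 15 = 0.

0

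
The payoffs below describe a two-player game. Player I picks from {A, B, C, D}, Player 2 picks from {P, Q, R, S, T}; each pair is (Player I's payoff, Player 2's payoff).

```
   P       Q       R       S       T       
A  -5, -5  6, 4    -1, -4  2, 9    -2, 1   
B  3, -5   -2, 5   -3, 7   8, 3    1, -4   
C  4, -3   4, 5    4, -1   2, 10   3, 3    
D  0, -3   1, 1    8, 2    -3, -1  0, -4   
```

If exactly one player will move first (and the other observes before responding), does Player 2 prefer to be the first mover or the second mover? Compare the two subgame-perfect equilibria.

first

If Player I leads: Player 2's best replies are A→S, B→R, C→S, D→R; Player I's induced payoffs 2, -3, 2, 8; outcome (D, R), payoffs (8, 2).
If Player 2 leads: Player I's best replies are P→C, Q→A, R→D, S→B, T→C; Player 2's induced payoffs -3, 4, 2, 3, 3; outcome (A, Q), payoffs (6, 4).
Player 2 gets 4 moving first and 2 moving second, so Player 2 prefers to move first.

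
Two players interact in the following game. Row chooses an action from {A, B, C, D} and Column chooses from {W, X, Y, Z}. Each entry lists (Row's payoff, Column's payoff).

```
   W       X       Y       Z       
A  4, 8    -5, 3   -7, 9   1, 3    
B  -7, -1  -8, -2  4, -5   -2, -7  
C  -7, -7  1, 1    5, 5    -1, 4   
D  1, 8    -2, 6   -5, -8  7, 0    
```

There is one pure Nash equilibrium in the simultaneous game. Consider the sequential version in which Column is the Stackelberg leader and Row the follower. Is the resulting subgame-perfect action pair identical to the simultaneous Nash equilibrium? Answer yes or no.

Work backward from Row's decision.
- W: BR = A, leader payoff 8.
- X: BR = C, leader payoff 1.
- Y: BR = C, leader payoff 5.
- Z: BR = D, leader payoff 0.
Column's induced payoffs are 8, 1, 5, 0, so Column commits to W. Subgame-perfect outcome: (A, W) with payoffs (4, 8).
Under simultaneous play:
Row's best replies: W→A; X→C; Y→C; Z→D.
Column's best replies: A→Y; B→W; C→Y; D→W.
The unique mutual best reply is (C, Y), giving (5, 5).
Sequential outcome (A, W) differs from the Nash profile (C, Y).

no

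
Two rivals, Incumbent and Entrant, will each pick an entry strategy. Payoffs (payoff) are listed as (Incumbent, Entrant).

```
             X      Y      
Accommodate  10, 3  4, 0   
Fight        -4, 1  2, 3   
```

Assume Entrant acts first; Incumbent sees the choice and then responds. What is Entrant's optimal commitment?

X

Incumbent best-responds to each possible Entrant move:
- X: Incumbent compares 10, -4 and picks Accommodate; Entrant would get 3.
- Y: Incumbent compares 4, 2 and picks Accommodate; Entrant would get 0.
Maximizing over 3, 0, Entrant chooses X. Subgame-perfect outcome: (Accommodate, X) with payoffs (10, 3).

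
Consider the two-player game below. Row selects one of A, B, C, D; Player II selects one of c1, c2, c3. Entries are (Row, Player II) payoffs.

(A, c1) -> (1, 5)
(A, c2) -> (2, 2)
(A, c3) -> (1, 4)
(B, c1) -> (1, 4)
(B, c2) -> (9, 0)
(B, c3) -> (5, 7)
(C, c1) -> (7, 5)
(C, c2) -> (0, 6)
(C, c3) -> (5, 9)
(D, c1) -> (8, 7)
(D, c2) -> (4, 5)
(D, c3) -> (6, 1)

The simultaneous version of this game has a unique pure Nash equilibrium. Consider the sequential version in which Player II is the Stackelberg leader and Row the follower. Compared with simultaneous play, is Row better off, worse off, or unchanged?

unchanged

Row best-responds to each possible Player II move:
- c1: Row compares 1, 1, 7, 8 and picks D; Player II would get 7.
- c2: Row compares 2, 9, 0, 4 and picks B; Player II would get 0.
- c3: Row compares 1, 5, 5, 6 and picks D; Player II would get 1.
Among 7, 0, 1, the best is 7 at c1. Subgame-perfect outcome: (D, c1) with payoffs (8, 7).
Under simultaneous play:
Row's best replies: c1→D; c2→B; c3→D.
Player II's best replies: A→c1; B→c3; C→c3; D→c1.
The unique mutual best reply is (D, c1), giving (8, 7).
Row earns 8 sequentially versus 8 at the Nash outcome: unchanged.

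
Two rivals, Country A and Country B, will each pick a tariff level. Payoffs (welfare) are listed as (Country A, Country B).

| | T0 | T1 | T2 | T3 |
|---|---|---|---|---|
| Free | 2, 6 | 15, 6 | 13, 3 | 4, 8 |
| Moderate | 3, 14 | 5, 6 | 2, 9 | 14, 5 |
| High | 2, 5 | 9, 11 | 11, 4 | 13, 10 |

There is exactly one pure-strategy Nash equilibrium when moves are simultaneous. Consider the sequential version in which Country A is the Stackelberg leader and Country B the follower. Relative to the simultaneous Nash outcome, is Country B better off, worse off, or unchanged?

worse off

Solve by backward induction (Country A leads).
- Free: Country B compares 6, 6, 3, 8 and picks T3; Country A would get 4.
- Moderate: Country B compares 14, 6, 9, 5 and picks T0; Country A would get 3.
- High: Country B compares 5, 11, 4, 10 and picks T1; Country A would get 9.
Maximizing over 4, 3, 9, Country A chooses High. Subgame-perfect outcome: (High, T1) with payoffs (9, 11).
Under simultaneous play:
Country A's best replies: T0→Moderate; T1→Free; T2→Free; T3→Moderate.
Country B's best replies: Free→T3; Moderate→T0; High→T1.
Only (Moderate, T0) has each player best-responding; Nash payoffs (3, 14).
Country B earns 11 sequentially versus 14 at the Nash outcome: worse off.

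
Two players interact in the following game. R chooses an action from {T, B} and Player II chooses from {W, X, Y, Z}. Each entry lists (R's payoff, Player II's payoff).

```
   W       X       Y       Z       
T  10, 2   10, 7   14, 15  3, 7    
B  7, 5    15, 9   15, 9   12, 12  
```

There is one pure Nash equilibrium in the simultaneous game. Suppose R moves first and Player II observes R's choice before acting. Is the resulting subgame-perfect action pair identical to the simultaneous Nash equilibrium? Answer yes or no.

no

Player II best-responds to each possible R move:
- T: BR = Y, leader payoff 14.
- B: BR = Z, leader payoff 12.
R's induced payoffs are 14, 12, so R commits to T. Subgame-perfect outcome: (T, Y) with payoffs (14, 15).
Now find the simultaneous Nash equilibrium.
R's best replies: W→T; X→B; Y→B; Z→B.
Player II's best replies: T→Y; B→Z.
Only (B, Z) has each player best-responding; Nash payoffs (12, 12).
Sequential outcome (T, Y) differs from the Nash profile (B, Z).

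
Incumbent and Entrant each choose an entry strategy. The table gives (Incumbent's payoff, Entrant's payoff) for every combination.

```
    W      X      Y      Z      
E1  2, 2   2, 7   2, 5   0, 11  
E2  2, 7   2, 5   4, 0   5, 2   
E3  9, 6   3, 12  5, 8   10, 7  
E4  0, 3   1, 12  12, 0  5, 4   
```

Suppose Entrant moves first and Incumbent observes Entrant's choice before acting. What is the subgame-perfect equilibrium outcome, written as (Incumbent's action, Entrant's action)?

Backward induction with Entrant moving first.
- W → Incumbent plays E3 (best of 2, 2, 9, 0); Entrant gets 6.
- X → Incumbent plays E3 (best of 2, 2, 3, 1); Entrant gets 12.
- Y → Incumbent plays E4 (best of 2, 4, 5, 12); Entrant gets 0.
- Z → Incumbent plays E3 (best of 0, 5, 10, 5); Entrant gets 7.
Maximizing over 6, 12, 0, 7, Entrant chooses X. Subgame-perfect outcome: (E3, X) with payoffs (3, 12).

(E3, X)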